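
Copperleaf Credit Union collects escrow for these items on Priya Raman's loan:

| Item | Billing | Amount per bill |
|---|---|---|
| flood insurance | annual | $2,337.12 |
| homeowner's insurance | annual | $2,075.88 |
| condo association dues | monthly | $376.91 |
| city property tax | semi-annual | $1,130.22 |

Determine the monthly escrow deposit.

Flood insurance: $2,337.12
Homeowner's insurance: $2,075.88
Condo association dues: $376.91 × 12 = $4,522.92
City property tax: $1,130.22 × 2 = $2,260.44
Total annual escrow = $11,196.36
Monthly escrow = $11,196.36 ÷ 12 = $933.03

$933.03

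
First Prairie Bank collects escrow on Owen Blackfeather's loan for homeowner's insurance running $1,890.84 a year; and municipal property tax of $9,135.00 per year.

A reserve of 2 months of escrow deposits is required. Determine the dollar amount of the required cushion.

Homeowner's insurance: $1,890.84 per year
Municipal property tax: $9,135.00 per year
Combined annual = $1,890.84 + $9,135.00 = $11,025.84
Monthly = $11,025.84 ÷ 12 = $918.82
Required cushion = 2 × $918.82 = $1,837.64

$1,837.64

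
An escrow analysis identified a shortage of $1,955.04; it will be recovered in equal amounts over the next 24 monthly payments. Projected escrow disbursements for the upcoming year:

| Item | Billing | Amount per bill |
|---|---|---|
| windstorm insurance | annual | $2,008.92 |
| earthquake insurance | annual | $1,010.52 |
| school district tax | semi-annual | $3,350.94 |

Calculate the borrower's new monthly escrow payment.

$891.57

Windstorm insurance: $2,008.92 per year
Earthquake insurance: $1,010.52 per year
School district tax: $3,350.94 × 2 = $6,701.88 per year
Total per year = $9,721.32
Monthly = $9,721.32 / 12 = $810.11
Shortage per month = $1,955.04 ÷ 24 = $81.46
Adjusted monthly = $810.11 + $81.46 = $891.57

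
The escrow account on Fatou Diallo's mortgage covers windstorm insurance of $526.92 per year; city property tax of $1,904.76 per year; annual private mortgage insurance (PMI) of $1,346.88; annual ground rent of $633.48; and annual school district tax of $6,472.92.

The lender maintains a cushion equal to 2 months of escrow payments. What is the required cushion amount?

Windstorm insurance — $526.92 per year
City property tax — $1,904.76 per year
Private mortgage insurance (PMI) — $1,346.88 per year
Ground rent — $633.48 per year
School district tax — $6,472.92 per year
Yearly total = $10,884.96
Monthly escrow = $10,884.96 / 12 = $907.08
Reserve = 2 × $907.08 = $1,814.16

$1,814.16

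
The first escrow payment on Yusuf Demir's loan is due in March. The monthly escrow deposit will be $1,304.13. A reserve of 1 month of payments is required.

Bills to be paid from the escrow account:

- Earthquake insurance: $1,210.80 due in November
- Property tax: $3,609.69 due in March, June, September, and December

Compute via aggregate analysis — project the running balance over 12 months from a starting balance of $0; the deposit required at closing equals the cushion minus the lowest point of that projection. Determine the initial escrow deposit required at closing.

Cushion = 1 × $1,304.13 = $1,304.13
Trial balance (start $0, +$1,304.13 each month, − disbursements):
  Mar: +$1,304.13 − $3,609.69 → -$2,305.56
  Apr: +$1,304.13 → -$1,001.43
  May: +$1,304.13 → $302.70
  Jun: +$1,304.13 − $3,609.69 → -$2,002.86
  Jul: +$1,304.13 → -$698.73
  Aug: +$1,304.13 → $605.40
  Sep: +$1,304.13 − $3,609.69 → -$1,700.16
  Oct: +$1,304.13 → -$396.03
  Nov: +$1,304.13 − $1,210.80 → -$302.70
  Dec: +$1,304.13 − $3,609.69 → -$2,608.26
  Jan: +$1,304.13 → -$1,304.13
  Feb: +$1,304.13 → $0.00
Lowest trial balance = -$2,608.26 (Dec)
Initial deposit = cushion − low point = $1,304.13 − (-$2,608.26) = $3,912.39

$3,912.39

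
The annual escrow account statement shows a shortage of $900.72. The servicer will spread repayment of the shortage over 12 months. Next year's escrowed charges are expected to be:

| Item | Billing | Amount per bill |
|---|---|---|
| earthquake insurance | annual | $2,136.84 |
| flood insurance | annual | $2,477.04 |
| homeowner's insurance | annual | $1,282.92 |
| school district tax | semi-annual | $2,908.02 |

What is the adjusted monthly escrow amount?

Earthquake insurance = $2,136.84/yr
Flood insurance = $2,477.04/yr
Homeowner's insurance = $1,282.92/yr
School district tax = $2,908.02 × 2 = $5,816.04/yr
Yearly total = $2,136.84 + $2,477.04 + $1,282.92 + $5,816.04 = $11,712.84
Monthly escrow = $11,712.84 ÷ 12 = $976.07
Shortage per month = $900.72 ÷ 12 = $75.06
Adjusted monthly = $976.07 + $75.06 = $1,051.13

$1,051.13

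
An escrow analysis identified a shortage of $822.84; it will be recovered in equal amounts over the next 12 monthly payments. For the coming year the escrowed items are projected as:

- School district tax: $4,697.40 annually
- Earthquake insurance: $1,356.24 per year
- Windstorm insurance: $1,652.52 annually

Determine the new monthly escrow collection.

School district tax — $4,697.40 per year
Earthquake insurance — $1,356.24 per year
Windstorm insurance — $1,652.52 per year
Total per year = $4,697.40 + $1,356.24 + $1,652.52 = $7,706.16
Monthly = $7,706.16 ÷ 12 = $642.18
Shortage per month = $822.84 ÷ 12 = $68.57
New monthly escrow = $642.18 + $68.57 = $710.75

$710.75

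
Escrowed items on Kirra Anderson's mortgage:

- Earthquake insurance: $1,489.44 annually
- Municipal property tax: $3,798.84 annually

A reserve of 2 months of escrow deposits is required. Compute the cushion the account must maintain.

Earthquake insurance — $1,489.44
Municipal property tax — $3,798.84
Total annual escrow = $1,489.44 + $3,798.84 = $5,288.28
Per month = $5,288.28 ÷ 12 = $440.69
Cushion = 2 × $440.69 = $881.38

$881.38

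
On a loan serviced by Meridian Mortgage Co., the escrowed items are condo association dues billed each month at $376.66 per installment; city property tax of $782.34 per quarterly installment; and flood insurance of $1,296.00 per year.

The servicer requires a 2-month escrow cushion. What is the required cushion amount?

Condo association dues — $376.66 × 12 = $4,519.92 per year
City property tax — $782.34 × 4 = $3,129.36 per year
Flood insurance — $1,296.00 per year
Yearly total = $4,519.92 + $3,129.36 + $1,296.00 = $8,945.28
Monthly = $8,945.28 / 12 = $745.44
Reserve = 2 × $745.44 = $1,490.88

$1,490.88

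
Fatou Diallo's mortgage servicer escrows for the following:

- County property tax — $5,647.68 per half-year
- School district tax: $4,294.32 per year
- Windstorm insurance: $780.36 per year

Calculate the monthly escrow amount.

$1,364.17

County property tax = $5,647.68 × 2 = $11,295.36
School district tax = $4,294.32
Windstorm insurance = $780.36
Annual escrow total = $11,295.36 + $4,294.32 + $780.36 = $16,370.04
Base monthly escrow = $16,370.04 ÷ 12 = $1,364.17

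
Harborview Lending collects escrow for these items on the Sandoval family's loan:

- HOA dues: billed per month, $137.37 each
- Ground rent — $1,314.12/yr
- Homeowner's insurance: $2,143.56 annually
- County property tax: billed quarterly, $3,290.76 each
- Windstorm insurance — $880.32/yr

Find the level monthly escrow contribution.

HOA dues: $137.37 × 12 = $1,648.44 per year
Ground rent: $1,314.12 per year
Homeowner's insurance: $2,143.56 per year
County property tax: $3,290.76 × 4 = $13,163.04 per year
Windstorm insurance: $880.32 per year
Yearly total = $19,149.48
Per month = $19,149.48 / 12 = $1,595.79

$1,595.79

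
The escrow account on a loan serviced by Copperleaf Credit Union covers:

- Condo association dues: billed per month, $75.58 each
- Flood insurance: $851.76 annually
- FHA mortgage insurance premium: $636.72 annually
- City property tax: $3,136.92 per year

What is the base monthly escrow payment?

Condo association dues: $75.58 × 12 = $906.96 annually
Flood insurance: $851.76 annually
FHA mortgage insurance premium: $636.72 annually
City property tax: $3,136.92 annually
Total annual escrow = $906.96 + $851.76 + $636.72 + $3,136.92 = $5,532.36
Base monthly escrow = $5,532.36 ÷ 12 = $461.03

$461.03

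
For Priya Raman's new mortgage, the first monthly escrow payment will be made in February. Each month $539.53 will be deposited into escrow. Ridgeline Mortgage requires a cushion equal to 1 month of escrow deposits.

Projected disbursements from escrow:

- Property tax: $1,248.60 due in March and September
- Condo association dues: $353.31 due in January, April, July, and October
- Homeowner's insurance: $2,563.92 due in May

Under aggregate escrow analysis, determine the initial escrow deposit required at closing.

Cushion = 1 × $539.53 = $539.53
Trial balance (start $0, +$539.53 each month, − disbursements):
  Feb: +$539.53 → $539.53
  Mar: +$539.53 − $1,248.60 → -$169.54
  Apr: +$539.53 − $353.31 → $16.68
  May: +$539.53 − $2,563.92 → -$2,007.71
  Jun: +$539.53 → -$1,468.18
  Jul: +$539.53 − $353.31 → -$1,281.96
  Aug: +$539.53 → -$742.43
  Sep: +$539.53 − $1,248.60 → -$1,451.50
  Oct: +$539.53 − $353.31 → -$1,265.28
  Nov: +$539.53 → -$725.75
  Dec: +$539.53 → -$186.22
  Jan: +$539.53 − $353.31 → $0.00
Lowest trial balance = -$2,007.71 (May)
Initial deposit = cushion − low point = $539.53 − (-$2,007.71) = $2,547.24

$2,547.24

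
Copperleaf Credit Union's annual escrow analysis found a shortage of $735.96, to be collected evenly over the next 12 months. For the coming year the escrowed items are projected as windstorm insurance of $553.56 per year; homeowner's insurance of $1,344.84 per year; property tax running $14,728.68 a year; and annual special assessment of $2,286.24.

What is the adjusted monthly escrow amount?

Windstorm insurance: $553.56/yr
Homeowner's insurance: $1,344.84/yr
Property tax: $14,728.68/yr
Special assessment: $2,286.24/yr
Combined annual = $553.56 + $1,344.84 + $14,728.68 + $2,286.24 = $18,913.32
Monthly = $18,913.32 ÷ 12 = $1,576.11
Shortage per month = $735.96 / 12 = $61.33
New monthly escrow = $1,576.11 + $61.33 = $1,637.44

$1,637.44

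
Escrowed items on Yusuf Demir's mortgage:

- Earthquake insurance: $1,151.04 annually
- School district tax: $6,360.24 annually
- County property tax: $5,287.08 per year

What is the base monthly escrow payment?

Earthquake insurance = $1,151.04 annually
School district tax = $6,360.24 annually
County property tax = $5,287.08 annually
Total annual escrow = $1,151.04 + $6,360.24 + $5,287.08 = $12,798.36
Monthly escrow = $12,798.36 / 12 = $1,066.53

$1,066.53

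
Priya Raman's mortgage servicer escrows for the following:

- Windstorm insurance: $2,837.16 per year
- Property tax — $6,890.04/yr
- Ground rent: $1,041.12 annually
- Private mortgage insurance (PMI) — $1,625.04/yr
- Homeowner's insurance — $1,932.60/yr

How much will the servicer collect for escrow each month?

Windstorm insurance: $2,837.16 per year
Property tax: $6,890.04 per year
Ground rent: $1,041.12 per year
Private mortgage insurance (PMI): $1,625.04 per year
Homeowner's insurance: $1,932.60 per year
Combined annual = $14,325.96
Per month = $14,325.96 ÷ 12 = $1,193.83

$1,193.83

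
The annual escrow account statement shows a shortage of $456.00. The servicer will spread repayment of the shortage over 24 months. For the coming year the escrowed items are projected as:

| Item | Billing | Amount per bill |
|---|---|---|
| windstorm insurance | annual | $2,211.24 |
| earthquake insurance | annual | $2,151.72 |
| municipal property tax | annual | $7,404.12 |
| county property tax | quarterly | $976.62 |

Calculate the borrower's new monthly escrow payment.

$1,325.13

Windstorm insurance = $2,211.24 per year
Earthquake insurance = $2,151.72 per year
Municipal property tax = $7,404.12 per year
County property tax = $976.62 × 4 = $3,906.48 per year
Total per year = $15,673.56
Monthly escrow = $15,673.56 ÷ 12 = $1,306.13
Shortage spread = $456.00 ÷ 24 = $19.00/mo
Adjusted monthly = $1,306.13 + $19.00 = $1,325.13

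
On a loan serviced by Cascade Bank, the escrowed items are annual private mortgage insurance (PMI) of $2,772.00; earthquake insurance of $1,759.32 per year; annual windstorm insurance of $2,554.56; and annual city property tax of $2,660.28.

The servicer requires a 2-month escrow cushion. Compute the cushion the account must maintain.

$1,624.36

Private mortgage insurance (PMI): $2,772.00/yr
Earthquake insurance: $1,759.32/yr
Windstorm insurance: $2,554.56/yr
City property tax: $2,660.28/yr
Total annual escrow = $2,772.00 + $1,759.32 + $2,554.56 + $2,660.28 = $9,746.16
Per month = $9,746.16 ÷ 12 = $812.18
Reserve = 2 × $812.18 = $1,624.36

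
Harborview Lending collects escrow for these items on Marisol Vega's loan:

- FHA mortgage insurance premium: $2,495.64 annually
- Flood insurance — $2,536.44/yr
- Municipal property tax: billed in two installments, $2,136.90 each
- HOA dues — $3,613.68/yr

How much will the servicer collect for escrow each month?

FHA mortgage insurance premium: $2,495.64 per year
Flood insurance: $2,536.44 per year
Municipal property tax: $2,136.90 × 2 = $4,273.80 per year
HOA dues: $3,613.68 per year
Total per year = $2,495.64 + $2,536.44 + $4,273.80 + $3,613.68 = $12,919.56
Base monthly escrow = $12,919.56 / 12 = $1,076.63

$1,076.63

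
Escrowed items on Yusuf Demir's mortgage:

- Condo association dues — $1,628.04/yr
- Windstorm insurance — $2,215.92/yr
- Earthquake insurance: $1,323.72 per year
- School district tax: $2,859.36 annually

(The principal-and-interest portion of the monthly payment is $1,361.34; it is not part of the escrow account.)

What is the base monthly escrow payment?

Condo association dues = $1,628.04 annually
Windstorm insurance = $2,215.92 annually
Earthquake insurance = $1,323.72 annually
School district tax = $2,859.36 annually
Combined annual = $1,628.04 + $2,215.92 + $1,323.72 + $2,859.36 = $8,027.04
Base monthly escrow = $8,027.04 / 12 = $668.92

$668.92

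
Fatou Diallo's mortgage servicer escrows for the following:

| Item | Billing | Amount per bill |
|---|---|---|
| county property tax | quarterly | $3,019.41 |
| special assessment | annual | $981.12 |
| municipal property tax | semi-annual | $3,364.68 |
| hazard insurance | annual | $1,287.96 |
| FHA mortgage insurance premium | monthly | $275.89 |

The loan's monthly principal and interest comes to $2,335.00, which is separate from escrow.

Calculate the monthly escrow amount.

$2,032.23

County property tax — $3,019.41 × 4 = $12,077.64 annually
Special assessment — $981.12 annually
Municipal property tax — $3,364.68 × 2 = $6,729.36 annually
Hazard insurance — $1,287.96 annually
FHA mortgage insurance premium — $275.89 × 12 = $3,310.68 annually
Yearly total = $12,077.64 + $981.12 + $6,729.36 + $1,287.96 + $3,310.68 = $24,386.76
Base monthly escrow = $24,386.76 ÷ 12 = $2,032.23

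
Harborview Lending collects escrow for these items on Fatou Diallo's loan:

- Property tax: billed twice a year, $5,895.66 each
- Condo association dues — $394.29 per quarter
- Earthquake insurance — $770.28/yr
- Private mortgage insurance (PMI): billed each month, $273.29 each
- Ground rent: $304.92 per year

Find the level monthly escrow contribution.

Property tax — $5,895.66 × 2 = $11,791.32 annually
Condo association dues — $394.29 × 4 = $1,577.16 annually
Earthquake insurance — $770.28 annually
Private mortgage insurance (PMI) — $273.29 × 12 = $3,279.48 annually
Ground rent — $304.92 annually
Yearly total = $11,791.32 + $1,577.16 + $770.28 + $3,279.48 + $304.92 = $17,723.16
Monthly escrow = $17,723.16 ÷ 12 = $1,476.93

$1,476.93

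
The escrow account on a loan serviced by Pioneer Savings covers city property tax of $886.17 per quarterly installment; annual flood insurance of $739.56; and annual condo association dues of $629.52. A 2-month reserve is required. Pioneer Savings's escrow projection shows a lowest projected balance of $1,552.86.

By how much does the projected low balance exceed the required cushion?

$733.90

City property tax: $886.17 × 4 = $3,544.68
Flood insurance: $739.56
Condo association dues: $629.52
Annual escrow total = $4,913.76
Base monthly escrow = $4,913.76 ÷ 12 = $409.48
Required cushion = 2 × $409.48 = $818.96
Surplus = $1,552.86 − $818.96 = $733.90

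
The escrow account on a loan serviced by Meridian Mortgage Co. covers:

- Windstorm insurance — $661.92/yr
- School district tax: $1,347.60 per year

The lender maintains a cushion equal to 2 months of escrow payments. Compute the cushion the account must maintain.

$334.92

Windstorm insurance — $661.92 per year
School district tax — $1,347.60 per year
Combined annual = $661.92 + $1,347.60 = $2,009.52
Monthly escrow = $2,009.52 ÷ 12 = $167.46
Required cushion = 2 × $167.46 = $334.92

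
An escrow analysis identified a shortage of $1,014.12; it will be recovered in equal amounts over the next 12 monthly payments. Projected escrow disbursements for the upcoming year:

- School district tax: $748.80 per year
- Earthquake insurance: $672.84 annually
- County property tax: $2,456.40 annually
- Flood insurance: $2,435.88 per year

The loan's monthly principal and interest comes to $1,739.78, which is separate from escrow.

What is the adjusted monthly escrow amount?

School district tax: $748.80 per year
Earthquake insurance: $672.84 per year
County property tax: $2,456.40 per year
Flood insurance: $2,435.88 per year
Total per year = $748.80 + $672.84 + $2,456.40 + $2,435.88 = $6,313.92
Per month = $6,313.92 ÷ 12 = $526.16
Shortage spread = $1,014.12 / 12 = $84.51/mo
Adjusted monthly = $526.16 + $84.51 = $610.67

$610.67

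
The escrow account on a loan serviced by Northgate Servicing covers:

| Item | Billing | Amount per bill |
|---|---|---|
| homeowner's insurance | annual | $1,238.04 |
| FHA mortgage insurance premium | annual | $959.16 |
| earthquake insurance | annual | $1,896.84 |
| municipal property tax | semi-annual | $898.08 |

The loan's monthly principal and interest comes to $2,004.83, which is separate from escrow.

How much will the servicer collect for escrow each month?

Homeowner's insurance: $1,238.04 per year
FHA mortgage insurance premium: $959.16 per year
Earthquake insurance: $1,896.84 per year
Municipal property tax: $898.08 × 2 = $1,796.16 per year
Combined annual = $5,890.20
Monthly = $5,890.20 ÷ 12 = $490.85

$490.85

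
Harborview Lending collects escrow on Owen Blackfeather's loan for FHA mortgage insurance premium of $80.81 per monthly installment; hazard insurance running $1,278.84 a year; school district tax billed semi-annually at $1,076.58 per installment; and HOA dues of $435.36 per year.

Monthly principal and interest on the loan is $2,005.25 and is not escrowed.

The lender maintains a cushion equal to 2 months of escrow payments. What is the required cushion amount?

$806.18

FHA mortgage insurance premium = $80.81 × 12 = $969.72 annually
Hazard insurance = $1,278.84 annually
School district tax = $1,076.58 × 2 = $2,153.16 annually
HOA dues = $435.36 annually
Yearly total = $969.72 + $1,278.84 + $2,153.16 + $435.36 = $4,837.08
Base monthly escrow = $4,837.08 / 12 = $403.09
Cushion = 2 × $403.09 = $806.18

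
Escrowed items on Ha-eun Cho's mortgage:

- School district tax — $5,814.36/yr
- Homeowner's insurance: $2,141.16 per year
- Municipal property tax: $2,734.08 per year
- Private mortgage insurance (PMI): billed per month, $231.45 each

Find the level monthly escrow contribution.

$1,122.25

School district tax = $5,814.36 per year
Homeowner's insurance = $2,141.16 per year
Municipal property tax = $2,734.08 per year
Private mortgage insurance (PMI) = $231.45 × 12 = $2,777.40 per year
Annual escrow total = $5,814.36 + $2,141.16 + $2,734.08 + $2,777.40 = $13,467.00
Monthly escrow = $13,467.00 / 12 = $1,122.25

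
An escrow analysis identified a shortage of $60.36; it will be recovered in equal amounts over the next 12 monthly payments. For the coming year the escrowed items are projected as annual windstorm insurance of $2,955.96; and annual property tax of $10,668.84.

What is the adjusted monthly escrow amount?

Windstorm insurance: $2,955.96
Property tax: $10,668.84
Annual escrow total = $13,624.80
Monthly = $13,624.80 ÷ 12 = $1,135.40
Monthly shortage recovery: $60.36 / 12 = $5.03
Adjusted monthly = $1,135.40 + $5.03 = $1,140.43

$1,140.43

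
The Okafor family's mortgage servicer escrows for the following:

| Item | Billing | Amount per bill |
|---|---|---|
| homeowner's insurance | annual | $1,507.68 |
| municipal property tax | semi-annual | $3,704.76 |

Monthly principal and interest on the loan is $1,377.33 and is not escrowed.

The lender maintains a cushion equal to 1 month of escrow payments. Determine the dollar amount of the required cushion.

Homeowner's insurance — $1,507.68
Municipal property tax — $3,704.76 × 2 = $7,409.52
Combined annual = $1,507.68 + $7,409.52 = $8,917.20
Monthly = $8,917.20 / 12 = $743.10
Reserve = 1 × $743.10 = $743.10

$743.10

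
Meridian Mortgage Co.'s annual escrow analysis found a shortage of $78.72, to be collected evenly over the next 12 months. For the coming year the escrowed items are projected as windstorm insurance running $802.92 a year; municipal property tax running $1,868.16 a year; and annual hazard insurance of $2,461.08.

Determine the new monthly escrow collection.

$434.24

Windstorm insurance = $802.92 annually
Municipal property tax = $1,868.16 annually
Hazard insurance = $2,461.08 annually
Combined annual = $802.92 + $1,868.16 + $2,461.08 = $5,132.16
Monthly escrow = $5,132.16 ÷ 12 = $427.68
Shortage spread = $78.72 / 12 = $6.56/mo
New monthly escrow = $427.68 + $6.56 = $434.24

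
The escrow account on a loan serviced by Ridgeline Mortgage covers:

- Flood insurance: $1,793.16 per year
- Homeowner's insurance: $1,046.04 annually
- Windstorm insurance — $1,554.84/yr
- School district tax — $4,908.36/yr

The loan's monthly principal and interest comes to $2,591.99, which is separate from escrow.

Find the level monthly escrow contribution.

$775.20

Flood insurance — $1,793.16 annually
Homeowner's insurance — $1,046.04 annually
Windstorm insurance — $1,554.84 annually
School district tax — $4,908.36 annually
Total per year = $1,793.16 + $1,046.04 + $1,554.84 + $4,908.36 = $9,302.40
Base monthly escrow = $9,302.40 ÷ 12 = $775.20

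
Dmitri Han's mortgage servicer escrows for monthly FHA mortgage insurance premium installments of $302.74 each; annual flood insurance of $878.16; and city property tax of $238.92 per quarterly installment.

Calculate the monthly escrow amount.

$455.56

FHA mortgage insurance premium — $302.74 × 12 = $3,632.88 per year
Flood insurance — $878.16 per year
City property tax — $238.92 × 4 = $955.68 per year
Total annual escrow = $3,632.88 + $878.16 + $955.68 = $5,466.72
Monthly = $5,466.72 ÷ 12 = $455.56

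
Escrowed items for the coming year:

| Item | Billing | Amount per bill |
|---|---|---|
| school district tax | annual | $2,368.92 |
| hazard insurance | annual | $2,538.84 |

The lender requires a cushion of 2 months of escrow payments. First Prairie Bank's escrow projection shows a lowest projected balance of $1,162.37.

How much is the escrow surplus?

$344.41

School district tax = $2,368.92/yr
Hazard insurance = $2,538.84/yr
Yearly total = $4,907.76
Per month = $4,907.76 / 12 = $408.98
Required reserve = 2 × $408.98 = $817.96
Surplus = $1,162.37 − $817.96 = $344.41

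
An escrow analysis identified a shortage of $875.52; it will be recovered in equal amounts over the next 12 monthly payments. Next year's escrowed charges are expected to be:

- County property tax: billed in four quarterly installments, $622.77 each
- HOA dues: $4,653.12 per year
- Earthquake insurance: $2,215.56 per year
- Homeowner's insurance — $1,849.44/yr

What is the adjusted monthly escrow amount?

$1,007.06

County property tax = $622.77 × 4 = $2,491.08 per year
HOA dues = $4,653.12 per year
Earthquake insurance = $2,215.56 per year
Homeowner's insurance = $1,849.44 per year
Total annual escrow = $2,491.08 + $4,653.12 + $2,215.56 + $1,849.44 = $11,209.20
Monthly = $11,209.20 / 12 = $934.10
Monthly shortage recovery: $875.52 ÷ 12 = $72.96
Adjusted monthly = $934.10 + $72.96 = $1,007.06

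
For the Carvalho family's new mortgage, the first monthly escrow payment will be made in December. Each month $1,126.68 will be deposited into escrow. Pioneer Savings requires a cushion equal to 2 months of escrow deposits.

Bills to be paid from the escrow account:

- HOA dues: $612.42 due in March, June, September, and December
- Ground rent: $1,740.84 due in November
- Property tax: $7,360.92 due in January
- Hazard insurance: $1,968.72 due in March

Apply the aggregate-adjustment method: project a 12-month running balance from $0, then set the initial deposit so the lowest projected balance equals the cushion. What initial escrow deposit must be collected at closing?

$8,301.12

Cushion = 2 × $1,126.68 = $2,253.36
Trial balance (start $0, +$1,126.68 each month, − disbursements):
  Dec: +$1,126.68 − $612.42 → $514.26
  Jan: +$1,126.68 − $7,360.92 → -$5,719.98
  Feb: +$1,126.68 → -$4,593.30
  Mar: +$1,126.68 − $2,581.14 → -$6,047.76
  Apr: +$1,126.68 → -$4,921.08
  May: +$1,126.68 → -$3,794.40
  Jun: +$1,126.68 − $612.42 → -$3,280.14
  Jul: +$1,126.68 → -$2,153.46
  Aug: +$1,126.68 → -$1,026.78
  Sep: +$1,126.68 − $612.42 → -$512.52
  Oct: +$1,126.68 → $614.16
  Nov: +$1,126.68 − $1,740.84 → $0.00
Lowest trial balance = -$6,047.76 (Mar)
Initial deposit = cushion − low point = $2,253.36 − (-$6,047.76) = $8,301.12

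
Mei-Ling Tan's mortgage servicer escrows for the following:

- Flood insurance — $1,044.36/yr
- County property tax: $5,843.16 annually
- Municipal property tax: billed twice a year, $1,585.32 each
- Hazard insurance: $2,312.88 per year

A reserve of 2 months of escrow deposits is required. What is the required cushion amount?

Flood insurance = $1,044.36
County property tax = $5,843.16
Municipal property tax = $1,585.32 × 2 = $3,170.64
Hazard insurance = $2,312.88
Annual escrow total = $12,371.04
Per month = $12,371.04 ÷ 12 = $1,030.92
Reserve = 2 × $1,030.92 = $2,061.84

$2,061.84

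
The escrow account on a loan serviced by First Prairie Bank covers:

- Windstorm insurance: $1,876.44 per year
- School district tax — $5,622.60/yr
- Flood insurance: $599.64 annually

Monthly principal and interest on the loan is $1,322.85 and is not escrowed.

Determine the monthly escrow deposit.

$674.89

Windstorm insurance — $1,876.44/yr
School district tax — $5,622.60/yr
Flood insurance — $599.64/yr
Combined annual = $1,876.44 + $5,622.60 + $599.64 = $8,098.68
Monthly = $8,098.68 / 12 = $674.89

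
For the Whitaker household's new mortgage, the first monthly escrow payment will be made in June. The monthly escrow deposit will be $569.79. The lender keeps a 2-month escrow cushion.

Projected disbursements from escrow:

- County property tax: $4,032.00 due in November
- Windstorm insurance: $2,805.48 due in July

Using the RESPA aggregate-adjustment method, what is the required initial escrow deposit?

Cushion = 2 × $569.79 = $1,139.58
Trial balance (start $0, +$569.79 each month, − disbursements):
  Jun: +$569.79 → $569.79
  Jul: +$569.79 − $2,805.48 → -$1,665.90
  Aug: +$569.79 → -$1,096.11
  Sep: +$569.79 → -$526.32
  Oct: +$569.79 → $43.47
  Nov: +$569.79 − $4,032.00 → -$3,418.74
  Dec: +$569.79 → -$2,848.95
  Jan: +$569.79 → -$2,279.16
  Feb: +$569.79 → -$1,709.37
  Mar: +$569.79 → -$1,139.58
  Apr: +$569.79 → -$569.79
  May: +$569.79 → $0.00
Lowest trial balance = -$3,418.74 (Nov)
Initial deposit = cushion − low point = $1,139.58 − (-$3,418.74) = $4,558.32

$4,558.32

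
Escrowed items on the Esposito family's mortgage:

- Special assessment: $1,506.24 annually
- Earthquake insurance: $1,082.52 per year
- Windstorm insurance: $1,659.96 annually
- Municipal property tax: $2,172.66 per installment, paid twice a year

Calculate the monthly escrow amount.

Special assessment: $1,506.24
Earthquake insurance: $1,082.52
Windstorm insurance: $1,659.96
Municipal property tax: $2,172.66 × 2 = $4,345.32
Combined annual = $8,594.04
Per month = $8,594.04 / 12 = $716.17

$716.17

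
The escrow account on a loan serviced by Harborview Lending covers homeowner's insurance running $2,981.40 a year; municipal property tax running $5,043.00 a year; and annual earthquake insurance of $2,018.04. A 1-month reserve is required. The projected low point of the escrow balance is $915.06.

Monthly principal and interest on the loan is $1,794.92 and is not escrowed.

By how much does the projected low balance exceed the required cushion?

Homeowner's insurance = $2,981.40
Municipal property tax = $5,043.00
Earthquake insurance = $2,018.04
Total annual escrow = $2,981.40 + $5,043.00 + $2,018.04 = $10,042.44
Monthly escrow = $10,042.44 ÷ 12 = $836.87
Required reserve = 1 × $836.87 = $836.87
Excess over cushion: $915.06 − $836.87 = $78.19

$78.19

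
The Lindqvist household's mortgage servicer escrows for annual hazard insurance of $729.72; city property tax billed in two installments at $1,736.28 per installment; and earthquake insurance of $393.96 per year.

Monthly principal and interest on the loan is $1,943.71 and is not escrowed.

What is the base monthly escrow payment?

Hazard insurance — $729.72/yr
City property tax — $1,736.28 × 2 = $3,472.56/yr
Earthquake insurance — $393.96/yr
Yearly total = $729.72 + $3,472.56 + $393.96 = $4,596.24
Per month = $4,596.24 / 12 = $383.02

$383.02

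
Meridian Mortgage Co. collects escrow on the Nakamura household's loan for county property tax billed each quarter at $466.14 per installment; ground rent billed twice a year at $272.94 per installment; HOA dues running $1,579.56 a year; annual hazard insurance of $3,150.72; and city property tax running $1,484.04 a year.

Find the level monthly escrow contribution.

County property tax: $466.14 × 4 = $1,864.56/yr
Ground rent: $272.94 × 2 = $545.88/yr
HOA dues: $1,579.56/yr
Hazard insurance: $3,150.72/yr
City property tax: $1,484.04/yr
Yearly total = $8,624.76
Base monthly escrow = $8,624.76 / 12 = $718.73

$718.73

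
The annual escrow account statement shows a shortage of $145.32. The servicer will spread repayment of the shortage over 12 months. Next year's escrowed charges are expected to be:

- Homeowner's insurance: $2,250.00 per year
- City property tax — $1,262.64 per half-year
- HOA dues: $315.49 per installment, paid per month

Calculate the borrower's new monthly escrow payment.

$725.54

Homeowner's insurance: $2,250.00/yr
City property tax: $1,262.64 × 2 = $2,525.28/yr
HOA dues: $315.49 × 12 = $3,785.88/yr
Yearly total = $8,561.16
Monthly escrow = $8,561.16 / 12 = $713.43
Monthly shortage recovery: $145.32 / 12 = $12.11
New monthly escrow = $713.43 + $12.11 = $725.54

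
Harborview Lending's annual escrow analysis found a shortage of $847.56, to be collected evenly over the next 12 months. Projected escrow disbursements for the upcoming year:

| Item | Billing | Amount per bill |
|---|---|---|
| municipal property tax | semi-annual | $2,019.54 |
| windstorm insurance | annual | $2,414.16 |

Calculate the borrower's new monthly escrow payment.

Municipal property tax = $2,019.54 × 2 = $4,039.08/yr
Windstorm insurance = $2,414.16/yr
Combined annual = $4,039.08 + $2,414.16 = $6,453.24
Monthly escrow = $6,453.24 ÷ 12 = $537.77
Shortage per month = $847.56 ÷ 12 = $70.63
New monthly escrow = $537.77 + $70.63 = $608.40

$608.40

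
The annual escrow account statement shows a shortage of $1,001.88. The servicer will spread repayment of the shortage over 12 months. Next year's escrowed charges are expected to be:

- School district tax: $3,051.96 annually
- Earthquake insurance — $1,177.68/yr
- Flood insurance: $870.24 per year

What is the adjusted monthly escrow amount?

School district tax: $3,051.96 per year
Earthquake insurance: $1,177.68 per year
Flood insurance: $870.24 per year
Combined annual = $3,051.96 + $1,177.68 + $870.24 = $5,099.88
Monthly escrow = $5,099.88 ÷ 12 = $424.99
Monthly shortage recovery: $1,001.88 / 12 = $83.49
Adjusted monthly = $424.99 + $83.49 = $508.48

$508.48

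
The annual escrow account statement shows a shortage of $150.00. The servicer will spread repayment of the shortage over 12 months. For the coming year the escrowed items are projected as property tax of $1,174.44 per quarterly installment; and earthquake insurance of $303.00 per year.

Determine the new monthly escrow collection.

$429.23

Property tax = $1,174.44 × 4 = $4,697.76 per year
Earthquake insurance = $303.00 per year
Total annual escrow = $5,000.76
Monthly = $5,000.76 / 12 = $416.73
Shortage spread = $150.00 ÷ 12 = $12.50/mo
New monthly escrow = $416.73 + $12.50 = $429.23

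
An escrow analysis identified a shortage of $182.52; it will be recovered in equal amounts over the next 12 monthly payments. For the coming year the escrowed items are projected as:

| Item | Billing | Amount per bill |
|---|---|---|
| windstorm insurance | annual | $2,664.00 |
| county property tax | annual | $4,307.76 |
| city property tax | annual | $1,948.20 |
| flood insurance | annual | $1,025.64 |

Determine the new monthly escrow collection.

Windstorm insurance: $2,664.00
County property tax: $4,307.76
City property tax: $1,948.20
Flood insurance: $1,025.64
Total per year = $2,664.00 + $4,307.76 + $1,948.20 + $1,025.64 = $9,945.60
Per month = $9,945.60 / 12 = $828.80
Shortage per month = $182.52 / 12 = $15.21
Adjusted monthly = $828.80 + $15.21 = $844.01

$844.01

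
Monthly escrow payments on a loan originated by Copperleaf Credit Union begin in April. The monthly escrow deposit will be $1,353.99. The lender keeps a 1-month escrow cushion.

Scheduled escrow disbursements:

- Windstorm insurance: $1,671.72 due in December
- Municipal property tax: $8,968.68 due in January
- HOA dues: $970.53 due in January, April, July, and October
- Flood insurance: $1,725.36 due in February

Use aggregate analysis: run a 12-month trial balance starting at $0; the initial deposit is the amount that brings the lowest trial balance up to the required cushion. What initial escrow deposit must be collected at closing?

Cushion = 1 × $1,353.99 = $1,353.99
Trial balance (start $0, +$1,353.99 each month, − disbursements):
  Apr: +$1,353.99 − $970.53 → $383.46
  May: +$1,353.99 → $1,737.45
  Jun: +$1,353.99 → $3,091.44
  Jul: +$1,353.99 − $970.53 → $3,474.90
  Aug: +$1,353.99 → $4,828.89
  Sep: +$1,353.99 → $6,182.88
  Oct: +$1,353.99 − $970.53 → $6,566.34
  Nov: +$1,353.99 → $7,920.33
  Dec: +$1,353.99 − $1,671.72 → $7,602.60
  Jan: +$1,353.99 − $9,939.21 → -$982.62
  Feb: +$1,353.99 − $1,725.36 → -$1,353.99
  Mar: +$1,353.99 → $0.00
Lowest trial balance = -$1,353.99 (Feb)
Initial deposit = cushion − low point = $1,353.99 − (-$1,353.99) = $2,707.98

$2,707.98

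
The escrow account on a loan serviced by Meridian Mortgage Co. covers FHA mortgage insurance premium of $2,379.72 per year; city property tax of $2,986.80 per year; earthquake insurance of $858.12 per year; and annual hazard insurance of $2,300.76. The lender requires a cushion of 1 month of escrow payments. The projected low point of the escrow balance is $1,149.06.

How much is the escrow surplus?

FHA mortgage insurance premium — $2,379.72 annually
City property tax — $2,986.80 annually
Earthquake insurance — $858.12 annually
Hazard insurance — $2,300.76 annually
Total annual escrow = $8,525.40
Monthly escrow = $8,525.40 / 12 = $710.45
Required reserve = 1 × $710.45 = $710.45
Excess over cushion: $1,149.06 − $710.45 = $438.61

$438.61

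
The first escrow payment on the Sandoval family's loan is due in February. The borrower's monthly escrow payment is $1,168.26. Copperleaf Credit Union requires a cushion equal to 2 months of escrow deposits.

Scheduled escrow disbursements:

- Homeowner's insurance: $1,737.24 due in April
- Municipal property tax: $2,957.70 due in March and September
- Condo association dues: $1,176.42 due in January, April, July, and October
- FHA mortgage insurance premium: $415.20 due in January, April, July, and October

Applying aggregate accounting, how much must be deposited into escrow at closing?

$5,118.30

Cushion = 2 × $1,168.26 = $2,336.52
Trial balance (start $0, +$1,168.26 each month, − disbursements):
  Feb: +$1,168.26 → $1,168.26
  Mar: +$1,168.26 − $2,957.70 → -$621.18
  Apr: +$1,168.26 − $3,328.86 → -$2,781.78
  May: +$1,168.26 → -$1,613.52
  Jun: +$1,168.26 → -$445.26
  Jul: +$1,168.26 − $1,591.62 → -$868.62
  Aug: +$1,168.26 → $299.64
  Sep: +$1,168.26 − $2,957.70 → -$1,489.80
  Oct: +$1,168.26 − $1,591.62 → -$1,913.16
  Nov: +$1,168.26 → -$744.90
  Dec: +$1,168.26 → $423.36
  Jan: +$1,168.26 − $1,591.62 → $0.00
Lowest trial balance = -$2,781.78 (Apr)
Initial deposit = cushion − low point = $2,336.52 − (-$2,781.78) = $5,118.30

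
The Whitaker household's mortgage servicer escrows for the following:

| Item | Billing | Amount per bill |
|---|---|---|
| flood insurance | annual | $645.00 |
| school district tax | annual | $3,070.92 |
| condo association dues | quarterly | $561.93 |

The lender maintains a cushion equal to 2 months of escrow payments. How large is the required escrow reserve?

Flood insurance — $645.00 per year
School district tax — $3,070.92 per year
Condo association dues — $561.93 × 4 = $2,247.72 per year
Total annual escrow = $645.00 + $3,070.92 + $2,247.72 = $5,963.64
Per month = $5,963.64 ÷ 12 = $496.97
Required cushion = 2 × $496.97 = $993.94

$993.94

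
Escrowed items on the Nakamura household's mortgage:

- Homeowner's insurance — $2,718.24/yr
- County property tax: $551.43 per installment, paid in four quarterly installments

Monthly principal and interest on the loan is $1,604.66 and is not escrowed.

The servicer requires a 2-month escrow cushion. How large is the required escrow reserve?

$820.66

Homeowner's insurance — $2,718.24
County property tax — $551.43 × 4 = $2,205.72
Total annual escrow = $4,923.96
Monthly escrow = $4,923.96 ÷ 12 = $410.33
Required cushion = 2 × $410.33 = $820.66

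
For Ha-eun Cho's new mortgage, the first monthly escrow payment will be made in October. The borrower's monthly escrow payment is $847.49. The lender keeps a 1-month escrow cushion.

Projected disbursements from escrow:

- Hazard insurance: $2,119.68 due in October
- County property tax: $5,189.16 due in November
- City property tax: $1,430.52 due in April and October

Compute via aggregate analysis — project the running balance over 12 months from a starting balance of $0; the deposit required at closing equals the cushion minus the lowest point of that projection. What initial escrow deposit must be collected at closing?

$7,891.87

Cushion = 1 × $847.49 = $847.49
Trial balance (start $0, +$847.49 each month, − disbursements):
  Oct: +$847.49 − $3,550.20 → -$2,702.71
  Nov: +$847.49 − $5,189.16 → -$7,044.38
  Dec: +$847.49 → -$6,196.89
  Jan: +$847.49 → -$5,349.40
  Feb: +$847.49 → -$4,501.91
  Mar: +$847.49 → -$3,654.42
  Apr: +$847.49 − $1,430.52 → -$4,237.45
  May: +$847.49 → -$3,389.96
  Jun: +$847.49 → -$2,542.47
  Jul: +$847.49 → -$1,694.98
  Aug: +$847.49 → -$847.49
  Sep: +$847.49 → $0.00
Lowest trial balance = -$7,044.38 (Nov)
Initial deposit = cushion − low point = $847.49 − (-$7,044.38) = $7,891.87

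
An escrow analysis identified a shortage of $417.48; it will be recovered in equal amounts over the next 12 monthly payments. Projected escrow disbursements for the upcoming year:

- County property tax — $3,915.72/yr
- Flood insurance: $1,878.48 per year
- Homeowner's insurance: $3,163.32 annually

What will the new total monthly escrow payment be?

County property tax — $3,915.72 annually
Flood insurance — $1,878.48 annually
Homeowner's insurance — $3,163.32 annually
Annual escrow total = $3,915.72 + $1,878.48 + $3,163.32 = $8,957.52
Monthly escrow = $8,957.52 ÷ 12 = $746.46
Shortage per month = $417.48 / 12 = $34.79
Adjusted monthly = $746.46 + $34.79 = $781.25

$781.25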